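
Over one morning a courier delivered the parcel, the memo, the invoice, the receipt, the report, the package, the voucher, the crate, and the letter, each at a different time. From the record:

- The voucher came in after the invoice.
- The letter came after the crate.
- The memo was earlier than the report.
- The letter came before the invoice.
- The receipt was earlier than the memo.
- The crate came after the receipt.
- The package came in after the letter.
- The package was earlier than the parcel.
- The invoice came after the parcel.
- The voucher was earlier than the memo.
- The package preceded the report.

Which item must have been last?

the report

Every other item has a chain of constraints placing it before the report, so the report is last.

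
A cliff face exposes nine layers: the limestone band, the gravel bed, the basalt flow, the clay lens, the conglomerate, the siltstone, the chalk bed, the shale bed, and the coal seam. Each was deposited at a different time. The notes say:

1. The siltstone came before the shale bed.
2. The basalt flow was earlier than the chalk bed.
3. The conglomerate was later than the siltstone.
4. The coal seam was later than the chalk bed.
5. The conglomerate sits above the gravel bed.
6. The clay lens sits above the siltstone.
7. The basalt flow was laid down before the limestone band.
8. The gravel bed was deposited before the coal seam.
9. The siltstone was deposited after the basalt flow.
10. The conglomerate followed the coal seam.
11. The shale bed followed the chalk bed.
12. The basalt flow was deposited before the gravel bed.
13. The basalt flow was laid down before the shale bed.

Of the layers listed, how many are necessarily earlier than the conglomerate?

5

Directly stated before the conglomerate: the coal seam, the gravel bed, and the siltstone.
The basalt flow reaches the conglomerate via the basalt flow → the gravel bed → the conglomerate.
The chalk bed reaches the conglomerate via the chalk bed → the coal seam → the conglomerate.
No chain forces the shale bed (or any of the others) ahead of the conglomerate.
That's the basalt flow, the chalk bed, the coal seam, the gravel bed, and the siltstone — 5 in all.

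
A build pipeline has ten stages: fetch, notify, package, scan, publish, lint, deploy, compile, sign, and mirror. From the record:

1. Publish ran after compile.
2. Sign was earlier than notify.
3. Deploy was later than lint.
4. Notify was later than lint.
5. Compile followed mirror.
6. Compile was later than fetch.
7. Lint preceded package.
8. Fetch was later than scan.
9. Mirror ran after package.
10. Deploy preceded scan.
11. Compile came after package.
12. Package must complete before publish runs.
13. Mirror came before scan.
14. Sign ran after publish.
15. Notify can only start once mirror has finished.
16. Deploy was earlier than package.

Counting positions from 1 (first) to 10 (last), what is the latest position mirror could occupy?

Mirror must come before compile, fetch, notify, publish, scan, and sign — 6 stages forced after it.
Everything else can be placed before mirror in some valid order, so mirror can sit as late as position 10 − 6 = 4.

4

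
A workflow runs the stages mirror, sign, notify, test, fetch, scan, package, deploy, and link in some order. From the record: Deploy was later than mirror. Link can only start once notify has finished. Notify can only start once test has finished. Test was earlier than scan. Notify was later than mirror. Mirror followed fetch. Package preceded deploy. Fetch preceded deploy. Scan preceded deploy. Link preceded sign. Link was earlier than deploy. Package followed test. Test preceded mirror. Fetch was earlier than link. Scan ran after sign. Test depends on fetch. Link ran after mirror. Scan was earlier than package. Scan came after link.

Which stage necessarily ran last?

Every other stage has a chain of constraints placing it before deploy, so deploy is last.

deploy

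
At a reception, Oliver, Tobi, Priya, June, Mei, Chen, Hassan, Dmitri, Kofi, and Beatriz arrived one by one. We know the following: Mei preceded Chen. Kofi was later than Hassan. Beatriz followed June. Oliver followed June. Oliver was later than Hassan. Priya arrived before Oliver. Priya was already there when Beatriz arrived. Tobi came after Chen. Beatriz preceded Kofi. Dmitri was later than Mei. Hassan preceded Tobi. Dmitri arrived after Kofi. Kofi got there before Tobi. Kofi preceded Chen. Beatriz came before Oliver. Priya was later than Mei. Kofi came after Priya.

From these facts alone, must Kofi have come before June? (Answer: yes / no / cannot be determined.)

Tracing the constraints gives June → Beatriz → Kofi, so June must come before Kofi.
That means Kofi cannot be before June.

no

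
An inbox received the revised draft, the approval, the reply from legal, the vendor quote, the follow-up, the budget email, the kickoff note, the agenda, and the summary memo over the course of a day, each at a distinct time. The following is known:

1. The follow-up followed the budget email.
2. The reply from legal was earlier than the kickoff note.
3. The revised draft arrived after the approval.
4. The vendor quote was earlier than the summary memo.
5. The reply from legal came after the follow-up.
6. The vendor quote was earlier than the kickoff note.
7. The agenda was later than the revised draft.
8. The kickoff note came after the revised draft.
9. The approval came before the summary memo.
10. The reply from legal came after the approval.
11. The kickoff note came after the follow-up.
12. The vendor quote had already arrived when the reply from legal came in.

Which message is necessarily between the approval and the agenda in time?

Tracing the constraints gives the approval → the revised draft → the agenda, so the revised draft sits after the approval and before the agenda.
No other message is forced both after the approval and before the agenda.

the revised draft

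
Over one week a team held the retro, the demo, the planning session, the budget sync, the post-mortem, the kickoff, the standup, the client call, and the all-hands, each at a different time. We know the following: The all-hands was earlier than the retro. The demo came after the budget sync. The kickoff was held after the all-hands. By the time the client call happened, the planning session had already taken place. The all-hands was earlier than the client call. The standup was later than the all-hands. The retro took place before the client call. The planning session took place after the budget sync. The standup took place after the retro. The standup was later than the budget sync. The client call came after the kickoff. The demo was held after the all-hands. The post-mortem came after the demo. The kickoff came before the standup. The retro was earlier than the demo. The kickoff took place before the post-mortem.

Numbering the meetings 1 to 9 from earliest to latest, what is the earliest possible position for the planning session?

The budget sync must come before the planning session — 1 forced predecessor.
Nothing else is forced ahead of the planning session, so its earliest slot is position 1 + 1 = 2.

2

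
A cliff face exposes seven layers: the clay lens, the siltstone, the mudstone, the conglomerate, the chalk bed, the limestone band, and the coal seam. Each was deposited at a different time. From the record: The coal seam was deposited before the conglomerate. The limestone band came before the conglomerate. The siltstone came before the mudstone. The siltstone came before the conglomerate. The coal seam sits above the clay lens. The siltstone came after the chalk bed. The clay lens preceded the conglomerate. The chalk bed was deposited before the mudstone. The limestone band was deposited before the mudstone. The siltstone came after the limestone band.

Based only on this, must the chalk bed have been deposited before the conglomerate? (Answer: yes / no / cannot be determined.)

yes

Chain the constraints: the chalk bed → the siltstone → the conglomerate. Each link is directly stated, so the chalk bed comes before the conglomerate.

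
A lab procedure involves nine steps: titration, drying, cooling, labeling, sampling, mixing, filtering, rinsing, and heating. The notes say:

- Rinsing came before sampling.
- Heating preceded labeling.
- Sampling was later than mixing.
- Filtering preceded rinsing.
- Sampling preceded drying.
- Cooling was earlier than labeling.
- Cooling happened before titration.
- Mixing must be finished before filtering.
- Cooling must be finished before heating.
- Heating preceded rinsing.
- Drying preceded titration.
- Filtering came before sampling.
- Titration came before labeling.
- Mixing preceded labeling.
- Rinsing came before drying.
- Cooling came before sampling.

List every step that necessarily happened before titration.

cooling, drying, filtering, heating, mixing, rinsing, sampling

Directly stated before titration: cooling and drying.
Filtering reaches titration via filtering → sampling → drying → titration.
Heating reaches titration via heating → rinsing → drying → titration.
Mixing reaches titration via mixing → sampling → drying → titration.
Likewise rinsing and sampling each reach titration by chaining the stated constraints.
No chain forces labeling ahead of titration.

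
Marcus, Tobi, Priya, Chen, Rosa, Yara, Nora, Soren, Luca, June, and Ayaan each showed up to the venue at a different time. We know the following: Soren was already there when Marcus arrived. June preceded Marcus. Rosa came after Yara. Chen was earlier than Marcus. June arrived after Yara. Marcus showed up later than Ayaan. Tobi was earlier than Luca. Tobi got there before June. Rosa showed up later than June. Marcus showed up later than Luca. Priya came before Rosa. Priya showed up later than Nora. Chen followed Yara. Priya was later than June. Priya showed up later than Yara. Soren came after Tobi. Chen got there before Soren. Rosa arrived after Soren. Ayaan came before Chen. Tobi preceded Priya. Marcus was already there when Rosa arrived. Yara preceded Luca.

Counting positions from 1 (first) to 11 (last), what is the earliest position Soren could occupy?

Ayaan, Chen, Tobi, and Yara must all come before Soren — 4 forced predecessors.
Nothing else is forced ahead of Soren, so their earliest slot is position 4 + 1 = 5.

5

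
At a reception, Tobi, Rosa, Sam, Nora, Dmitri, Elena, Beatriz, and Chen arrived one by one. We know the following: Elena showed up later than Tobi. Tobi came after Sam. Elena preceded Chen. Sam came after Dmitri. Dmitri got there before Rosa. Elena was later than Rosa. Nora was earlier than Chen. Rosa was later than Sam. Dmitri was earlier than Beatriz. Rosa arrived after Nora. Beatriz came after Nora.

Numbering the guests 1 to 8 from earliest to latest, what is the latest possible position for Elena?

Elena must come before Chen — 1 guest forced after them.
Everything else can be placed before Elena in some valid order, so Elena can sit as late as position 8 − 1 = 7.

7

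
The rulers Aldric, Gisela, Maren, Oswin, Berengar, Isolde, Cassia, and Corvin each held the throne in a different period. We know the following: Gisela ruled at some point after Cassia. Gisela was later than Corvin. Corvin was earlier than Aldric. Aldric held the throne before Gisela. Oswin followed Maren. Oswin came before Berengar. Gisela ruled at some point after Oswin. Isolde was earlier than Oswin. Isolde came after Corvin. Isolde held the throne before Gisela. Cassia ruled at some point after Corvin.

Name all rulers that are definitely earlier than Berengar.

Corvin, Isolde, Maren, Oswin

Directly stated before Berengar: Oswin.
Corvin reaches Berengar via Corvin → Isolde → Oswin → Berengar.
Isolde reaches Berengar via Isolde → Oswin → Berengar.
Maren reaches Berengar via Maren → Oswin → Berengar.
No chain forces Aldric (or any of the others) ahead of Berengar.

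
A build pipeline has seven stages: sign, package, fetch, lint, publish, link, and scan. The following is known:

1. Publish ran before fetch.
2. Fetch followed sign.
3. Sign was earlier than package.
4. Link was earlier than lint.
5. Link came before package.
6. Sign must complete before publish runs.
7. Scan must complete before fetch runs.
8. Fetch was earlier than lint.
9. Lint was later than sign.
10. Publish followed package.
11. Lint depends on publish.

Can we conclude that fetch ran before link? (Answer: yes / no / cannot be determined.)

no

Tracing the constraints gives link → package → publish → fetch, so link must come before fetch.
That means fetch cannot be before link.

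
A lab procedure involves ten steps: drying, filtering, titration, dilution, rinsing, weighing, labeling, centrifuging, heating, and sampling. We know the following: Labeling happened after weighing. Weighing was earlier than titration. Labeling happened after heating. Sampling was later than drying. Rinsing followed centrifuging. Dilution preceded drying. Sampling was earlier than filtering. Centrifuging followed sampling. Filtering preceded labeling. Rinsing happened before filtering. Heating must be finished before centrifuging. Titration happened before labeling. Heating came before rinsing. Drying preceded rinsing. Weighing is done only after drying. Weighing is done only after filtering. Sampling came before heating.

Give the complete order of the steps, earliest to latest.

The constraints fix every adjacent pair, so only one ordering works:
dilution → drying → sampling → heating → centrifuging → rinsing → filtering → weighing → titration → labeling.

dilution, drying, sampling, heating, centrifuging, rinsing, filtering, weighing, titration, labeling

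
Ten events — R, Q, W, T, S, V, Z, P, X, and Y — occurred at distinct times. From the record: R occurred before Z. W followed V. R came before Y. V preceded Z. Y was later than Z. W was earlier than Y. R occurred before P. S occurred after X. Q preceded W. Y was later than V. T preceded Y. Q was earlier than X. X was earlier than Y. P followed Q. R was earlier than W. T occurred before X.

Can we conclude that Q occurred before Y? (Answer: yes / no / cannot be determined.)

yes

Chain the constraints: Q → W → Y. Each link is directly stated, so Q comes before Y.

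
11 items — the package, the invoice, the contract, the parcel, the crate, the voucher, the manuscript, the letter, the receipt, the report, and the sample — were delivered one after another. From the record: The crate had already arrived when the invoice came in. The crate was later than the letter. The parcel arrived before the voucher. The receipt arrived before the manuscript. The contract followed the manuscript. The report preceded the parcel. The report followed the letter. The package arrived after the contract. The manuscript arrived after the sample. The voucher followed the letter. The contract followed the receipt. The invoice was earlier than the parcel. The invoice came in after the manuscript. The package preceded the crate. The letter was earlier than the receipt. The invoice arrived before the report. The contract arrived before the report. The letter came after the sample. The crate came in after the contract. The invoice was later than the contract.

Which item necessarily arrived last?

the voucher

Every other item has a chain of constraints placing it before the voucher, so the voucher is last.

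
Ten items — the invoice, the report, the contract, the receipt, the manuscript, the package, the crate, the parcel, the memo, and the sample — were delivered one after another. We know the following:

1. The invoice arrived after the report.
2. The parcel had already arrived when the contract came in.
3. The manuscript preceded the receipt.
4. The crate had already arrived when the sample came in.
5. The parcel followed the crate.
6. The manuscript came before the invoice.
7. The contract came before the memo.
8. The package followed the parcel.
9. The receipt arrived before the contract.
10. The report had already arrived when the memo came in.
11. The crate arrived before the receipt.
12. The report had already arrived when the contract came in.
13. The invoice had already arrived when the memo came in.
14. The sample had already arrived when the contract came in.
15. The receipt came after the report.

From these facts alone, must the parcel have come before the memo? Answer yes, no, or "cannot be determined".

Chain the constraints: the parcel → the contract → the memo. Each link is directly stated, so the parcel comes before the memo.

yes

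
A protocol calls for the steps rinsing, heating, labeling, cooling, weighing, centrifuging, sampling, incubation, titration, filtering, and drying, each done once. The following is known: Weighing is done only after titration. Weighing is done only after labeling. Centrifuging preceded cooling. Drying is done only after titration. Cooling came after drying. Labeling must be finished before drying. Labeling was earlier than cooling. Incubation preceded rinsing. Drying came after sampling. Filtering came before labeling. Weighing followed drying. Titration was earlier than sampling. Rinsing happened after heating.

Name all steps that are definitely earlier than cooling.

Directly stated before cooling: centrifuging, drying, and labeling.
Filtering reaches cooling via filtering → labeling → cooling.
Sampling reaches cooling via sampling → drying → cooling.
Titration reaches cooling via titration → drying → cooling.
No chain forces rinsing (or any of the others) ahead of cooling.

centrifuging, drying, filtering, labeling, sampling, titration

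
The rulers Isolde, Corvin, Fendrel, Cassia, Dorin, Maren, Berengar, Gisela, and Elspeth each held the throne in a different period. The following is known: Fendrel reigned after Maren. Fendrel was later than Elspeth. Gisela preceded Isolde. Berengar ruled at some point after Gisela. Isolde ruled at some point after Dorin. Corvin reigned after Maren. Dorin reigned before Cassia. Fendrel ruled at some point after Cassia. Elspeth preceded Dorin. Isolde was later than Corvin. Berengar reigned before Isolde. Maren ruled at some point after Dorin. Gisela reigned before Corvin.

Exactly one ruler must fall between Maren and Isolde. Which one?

Corvin

Tracing the constraints gives Maren → Corvin → Isolde, so Corvin sits after Maren and before Isolde.
No other ruler is forced both after Maren and before Isolde.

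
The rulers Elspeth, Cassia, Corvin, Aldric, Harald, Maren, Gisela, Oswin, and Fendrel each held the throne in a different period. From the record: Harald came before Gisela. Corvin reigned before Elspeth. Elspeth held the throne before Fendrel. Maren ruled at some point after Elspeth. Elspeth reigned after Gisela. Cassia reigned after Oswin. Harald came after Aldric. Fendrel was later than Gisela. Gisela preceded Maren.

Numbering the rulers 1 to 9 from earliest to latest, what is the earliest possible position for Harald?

Aldric must come before Harald — 1 forced predecessor.
Nothing else is forced ahead of Harald, so their earliest slot is position 1 + 1 = 2.

2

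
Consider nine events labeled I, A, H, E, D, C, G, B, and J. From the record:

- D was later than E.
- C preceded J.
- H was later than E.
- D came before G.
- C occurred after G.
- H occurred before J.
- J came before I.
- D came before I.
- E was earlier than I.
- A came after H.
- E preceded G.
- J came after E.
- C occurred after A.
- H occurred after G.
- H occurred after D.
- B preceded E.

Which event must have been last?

Every other event has a chain of constraints placing it before I, so I is last.

I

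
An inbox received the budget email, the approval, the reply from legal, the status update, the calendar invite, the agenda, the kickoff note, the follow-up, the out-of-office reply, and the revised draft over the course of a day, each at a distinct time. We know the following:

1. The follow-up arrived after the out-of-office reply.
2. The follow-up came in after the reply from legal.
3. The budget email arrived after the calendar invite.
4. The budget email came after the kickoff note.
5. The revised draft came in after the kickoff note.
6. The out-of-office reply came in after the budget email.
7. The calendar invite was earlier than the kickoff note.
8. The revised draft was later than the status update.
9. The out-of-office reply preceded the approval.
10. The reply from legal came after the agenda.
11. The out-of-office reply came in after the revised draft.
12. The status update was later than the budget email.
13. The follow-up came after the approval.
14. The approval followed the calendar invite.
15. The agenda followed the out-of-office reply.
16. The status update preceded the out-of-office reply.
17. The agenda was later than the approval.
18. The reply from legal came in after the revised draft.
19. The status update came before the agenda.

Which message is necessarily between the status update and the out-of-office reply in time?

Tracing the constraints gives the status update → the revised draft → the out-of-office reply, so the revised draft sits after the status update and before the out-of-office reply.
No other message is forced both after the status update and before the out-of-office reply.

the revised draft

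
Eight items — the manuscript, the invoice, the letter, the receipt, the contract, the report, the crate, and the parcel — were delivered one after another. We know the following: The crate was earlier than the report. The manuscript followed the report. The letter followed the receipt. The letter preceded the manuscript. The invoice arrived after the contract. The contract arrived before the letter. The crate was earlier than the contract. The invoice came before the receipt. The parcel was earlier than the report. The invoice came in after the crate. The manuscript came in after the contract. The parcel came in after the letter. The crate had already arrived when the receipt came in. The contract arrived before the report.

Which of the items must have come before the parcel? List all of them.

the contract, the crate, the invoice, the letter, the receipt

Directly stated before the parcel: the letter.
The contract reaches the parcel via the contract → the letter → the parcel.
The crate reaches the parcel via the crate → the receipt → the letter → the parcel.
The invoice reaches the parcel via the invoice → the receipt → the letter → the parcel.
Likewise the receipt reaches the parcel by chaining the stated constraints.
No chain forces the report (or any of the others) ahead of the parcel.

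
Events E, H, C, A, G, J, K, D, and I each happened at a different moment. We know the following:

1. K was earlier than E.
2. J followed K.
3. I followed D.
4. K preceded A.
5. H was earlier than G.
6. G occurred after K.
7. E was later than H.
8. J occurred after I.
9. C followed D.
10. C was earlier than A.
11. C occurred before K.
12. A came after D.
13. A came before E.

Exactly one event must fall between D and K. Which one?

C

Tracing the constraints gives D → C → K, so C sits after D and before K.
No other event is forced both after D and before K.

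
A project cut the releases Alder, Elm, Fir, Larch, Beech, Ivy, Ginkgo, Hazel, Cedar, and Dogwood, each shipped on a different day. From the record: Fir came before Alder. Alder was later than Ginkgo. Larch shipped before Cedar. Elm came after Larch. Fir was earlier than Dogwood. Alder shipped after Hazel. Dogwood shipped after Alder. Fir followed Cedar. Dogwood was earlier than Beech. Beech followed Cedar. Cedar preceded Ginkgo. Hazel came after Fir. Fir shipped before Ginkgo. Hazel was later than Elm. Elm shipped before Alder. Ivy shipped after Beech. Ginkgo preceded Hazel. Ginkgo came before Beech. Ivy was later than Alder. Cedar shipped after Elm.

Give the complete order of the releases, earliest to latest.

Larch, Elm, Cedar, Fir, Ginkgo, Hazel, Alder, Dogwood, Beech, Ivy

The constraints fix every adjacent pair, so only one ordering works:
Larch → Elm → Cedar → Fir → Ginkgo → Hazel → Alder → Dogwood → Beech → Ivy.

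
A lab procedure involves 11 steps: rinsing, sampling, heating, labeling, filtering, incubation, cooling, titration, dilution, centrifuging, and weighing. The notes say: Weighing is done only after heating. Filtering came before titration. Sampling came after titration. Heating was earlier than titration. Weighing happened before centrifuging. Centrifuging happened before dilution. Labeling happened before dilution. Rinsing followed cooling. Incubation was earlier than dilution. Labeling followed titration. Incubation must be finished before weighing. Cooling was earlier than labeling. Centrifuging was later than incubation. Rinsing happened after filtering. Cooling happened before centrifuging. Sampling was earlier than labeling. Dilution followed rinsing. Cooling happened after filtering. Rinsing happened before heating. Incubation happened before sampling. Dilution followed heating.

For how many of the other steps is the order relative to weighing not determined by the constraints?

3

Forced before weighing: cooling, filtering, heating, incubation, and rinsing; forced after weighing: centrifuging and dilution.
That leaves labeling, sampling, and titration with no forced order relative to weighing — 3.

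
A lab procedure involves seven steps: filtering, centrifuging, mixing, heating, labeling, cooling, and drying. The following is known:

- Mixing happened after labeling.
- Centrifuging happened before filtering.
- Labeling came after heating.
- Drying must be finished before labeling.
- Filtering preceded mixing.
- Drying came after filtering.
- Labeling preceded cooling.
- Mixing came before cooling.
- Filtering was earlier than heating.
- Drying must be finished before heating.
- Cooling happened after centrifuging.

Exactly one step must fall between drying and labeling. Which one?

Tracing the constraints gives drying → heating → labeling, so heating sits after drying and before labeling.
No other step is forced both after drying and before labeling.

heating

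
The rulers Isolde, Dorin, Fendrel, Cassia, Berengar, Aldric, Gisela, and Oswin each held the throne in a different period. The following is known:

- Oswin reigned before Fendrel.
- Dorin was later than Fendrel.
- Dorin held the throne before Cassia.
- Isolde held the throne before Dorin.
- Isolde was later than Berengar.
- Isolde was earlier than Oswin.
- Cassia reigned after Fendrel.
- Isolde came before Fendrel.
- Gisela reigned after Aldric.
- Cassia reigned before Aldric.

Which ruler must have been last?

Every other ruler has a chain of constraints placing them before Gisela, so Gisela is last.

Gisela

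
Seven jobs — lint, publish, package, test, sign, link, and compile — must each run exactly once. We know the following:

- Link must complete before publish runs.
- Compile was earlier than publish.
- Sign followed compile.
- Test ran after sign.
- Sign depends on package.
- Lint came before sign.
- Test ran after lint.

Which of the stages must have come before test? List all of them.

Directly stated before test: lint and sign.
Compile reaches test via compile → sign → test.
Package reaches test via package → sign → test.

compile, lint, package, sign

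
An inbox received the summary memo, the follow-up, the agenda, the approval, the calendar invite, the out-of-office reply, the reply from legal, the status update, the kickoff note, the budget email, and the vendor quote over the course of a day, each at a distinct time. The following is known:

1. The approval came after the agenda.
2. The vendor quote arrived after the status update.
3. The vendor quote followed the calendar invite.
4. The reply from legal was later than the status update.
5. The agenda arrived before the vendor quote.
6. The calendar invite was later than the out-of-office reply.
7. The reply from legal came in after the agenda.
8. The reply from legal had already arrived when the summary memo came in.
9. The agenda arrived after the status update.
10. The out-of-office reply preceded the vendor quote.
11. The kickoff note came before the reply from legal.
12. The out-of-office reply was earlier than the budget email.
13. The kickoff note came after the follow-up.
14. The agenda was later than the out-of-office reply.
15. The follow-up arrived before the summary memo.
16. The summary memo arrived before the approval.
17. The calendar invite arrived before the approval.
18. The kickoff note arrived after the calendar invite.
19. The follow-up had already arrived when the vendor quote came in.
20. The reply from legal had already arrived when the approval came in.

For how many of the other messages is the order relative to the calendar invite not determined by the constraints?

Forced before the calendar invite: the out-of-office reply; forced after the calendar invite: the approval, the kickoff note, the reply from legal, the summary memo, and the vendor quote.
That leaves the agenda, the budget email, the follow-up, and the status update with no forced order relative to the calendar invite — 4.

4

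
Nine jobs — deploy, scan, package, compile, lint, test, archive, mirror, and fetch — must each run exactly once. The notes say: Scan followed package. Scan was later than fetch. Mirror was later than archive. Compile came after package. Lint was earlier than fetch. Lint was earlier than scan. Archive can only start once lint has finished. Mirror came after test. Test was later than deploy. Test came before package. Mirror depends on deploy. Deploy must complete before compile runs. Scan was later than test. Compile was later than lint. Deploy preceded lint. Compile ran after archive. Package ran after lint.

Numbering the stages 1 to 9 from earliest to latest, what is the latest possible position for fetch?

Fetch must come before scan — 1 stage forced after it.
Everything else can be placed before fetch in some valid order, so fetch can sit as late as position 9 − 1 = 8.

8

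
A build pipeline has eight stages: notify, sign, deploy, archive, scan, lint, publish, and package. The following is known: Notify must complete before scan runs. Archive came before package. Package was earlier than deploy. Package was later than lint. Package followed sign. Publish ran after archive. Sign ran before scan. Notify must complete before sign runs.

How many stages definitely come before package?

4

Directly stated before package: archive, lint, and sign.
Notify reaches package via notify → sign → package.
No chain forces deploy (or any of the others) ahead of package.
That's archive, lint, notify, and sign — 4 in all.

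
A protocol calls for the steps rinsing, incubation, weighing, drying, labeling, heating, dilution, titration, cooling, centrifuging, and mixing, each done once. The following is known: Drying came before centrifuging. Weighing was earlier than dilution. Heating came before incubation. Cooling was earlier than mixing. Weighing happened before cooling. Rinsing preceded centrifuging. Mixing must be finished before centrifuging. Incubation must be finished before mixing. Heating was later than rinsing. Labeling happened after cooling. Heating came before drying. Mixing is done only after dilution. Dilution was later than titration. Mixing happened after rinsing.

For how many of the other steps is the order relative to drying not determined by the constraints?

Forced before drying: heating and rinsing; forced after drying: centrifuging.
That leaves cooling, dilution, incubation, labeling, mixing, titration, and weighing with no forced order relative to drying — 7.

7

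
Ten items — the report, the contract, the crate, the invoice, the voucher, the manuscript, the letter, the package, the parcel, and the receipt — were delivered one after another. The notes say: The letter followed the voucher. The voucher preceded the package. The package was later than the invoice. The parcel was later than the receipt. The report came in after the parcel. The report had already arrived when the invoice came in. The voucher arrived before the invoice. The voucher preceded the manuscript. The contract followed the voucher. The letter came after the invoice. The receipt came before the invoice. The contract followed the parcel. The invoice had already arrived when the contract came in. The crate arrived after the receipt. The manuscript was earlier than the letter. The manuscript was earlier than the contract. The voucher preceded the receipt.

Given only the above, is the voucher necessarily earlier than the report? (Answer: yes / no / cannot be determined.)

yes

Chain the constraints: the voucher → the receipt → the parcel → the report. Each link is directly stated, so the voucher comes before the report.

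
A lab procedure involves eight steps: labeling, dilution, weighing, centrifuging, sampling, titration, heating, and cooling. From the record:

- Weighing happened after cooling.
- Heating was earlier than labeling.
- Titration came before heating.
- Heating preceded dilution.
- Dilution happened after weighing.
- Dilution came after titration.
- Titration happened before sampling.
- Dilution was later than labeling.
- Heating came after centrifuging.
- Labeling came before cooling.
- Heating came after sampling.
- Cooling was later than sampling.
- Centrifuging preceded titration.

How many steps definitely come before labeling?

4

Directly stated before labeling: heating.
Centrifuging reaches labeling via centrifuging → heating → labeling.
Sampling reaches labeling via sampling → heating → labeling.
Titration reaches labeling via titration → heating → labeling.
No chain forces weighing (or any of the others) ahead of labeling.
That's centrifuging, heating, sampling, and titration — 4 in all.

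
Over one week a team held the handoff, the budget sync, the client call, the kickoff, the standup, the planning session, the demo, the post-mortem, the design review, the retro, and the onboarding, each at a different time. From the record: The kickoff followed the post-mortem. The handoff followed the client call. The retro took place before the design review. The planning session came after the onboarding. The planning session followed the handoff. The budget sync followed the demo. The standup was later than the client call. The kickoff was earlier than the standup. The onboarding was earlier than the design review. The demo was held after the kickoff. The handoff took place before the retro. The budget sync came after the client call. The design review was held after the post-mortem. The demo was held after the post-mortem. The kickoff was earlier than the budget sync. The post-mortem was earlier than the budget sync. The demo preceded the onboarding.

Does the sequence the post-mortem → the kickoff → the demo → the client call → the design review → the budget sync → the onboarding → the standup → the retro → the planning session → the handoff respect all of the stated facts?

The constraints require the onboarding before the design review, but in the proposed sequence the design review appears ahead of the onboarding. That one violation is enough.

no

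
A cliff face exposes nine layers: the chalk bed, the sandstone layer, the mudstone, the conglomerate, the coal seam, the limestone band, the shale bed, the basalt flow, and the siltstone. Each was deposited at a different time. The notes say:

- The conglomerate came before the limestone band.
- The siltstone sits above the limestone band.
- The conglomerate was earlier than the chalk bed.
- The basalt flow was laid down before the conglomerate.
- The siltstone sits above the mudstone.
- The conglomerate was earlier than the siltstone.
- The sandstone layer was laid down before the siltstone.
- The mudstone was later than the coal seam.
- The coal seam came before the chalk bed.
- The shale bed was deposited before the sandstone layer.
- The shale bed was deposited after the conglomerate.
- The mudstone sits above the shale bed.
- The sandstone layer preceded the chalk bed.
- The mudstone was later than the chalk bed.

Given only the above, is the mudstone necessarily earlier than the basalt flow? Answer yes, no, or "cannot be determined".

no

Tracing the constraints gives the basalt flow → the conglomerate → the shale bed → the mudstone, so the basalt flow must come before the mudstone.
That means the mudstone cannot be before the basalt flow.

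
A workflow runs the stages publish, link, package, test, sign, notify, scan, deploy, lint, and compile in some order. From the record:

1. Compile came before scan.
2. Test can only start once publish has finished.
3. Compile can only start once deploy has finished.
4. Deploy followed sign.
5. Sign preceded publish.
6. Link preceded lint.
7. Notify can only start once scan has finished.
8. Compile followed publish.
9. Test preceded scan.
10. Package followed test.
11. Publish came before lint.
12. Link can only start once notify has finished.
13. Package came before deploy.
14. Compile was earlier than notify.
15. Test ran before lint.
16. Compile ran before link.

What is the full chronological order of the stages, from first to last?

The constraints fix every adjacent pair, so only one ordering works:
sign → publish → test → package → deploy → compile → scan → notify → link → lint.

sign, publish, test, package, deploy, compile, scan, notify, link, lint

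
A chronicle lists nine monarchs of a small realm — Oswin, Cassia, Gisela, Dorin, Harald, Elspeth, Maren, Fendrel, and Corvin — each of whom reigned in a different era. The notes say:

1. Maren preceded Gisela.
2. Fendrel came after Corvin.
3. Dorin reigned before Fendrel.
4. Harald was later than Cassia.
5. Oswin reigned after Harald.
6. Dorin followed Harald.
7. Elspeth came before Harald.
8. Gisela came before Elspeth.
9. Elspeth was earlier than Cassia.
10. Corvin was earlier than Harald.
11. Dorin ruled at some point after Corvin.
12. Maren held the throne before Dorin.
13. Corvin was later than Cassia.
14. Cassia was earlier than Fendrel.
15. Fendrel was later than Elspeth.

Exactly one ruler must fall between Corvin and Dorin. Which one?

Harald

Tracing the constraints gives Corvin → Harald → Dorin, so Harald sits after Corvin and before Dorin.
No other ruler is forced both after Corvin and before Dorin.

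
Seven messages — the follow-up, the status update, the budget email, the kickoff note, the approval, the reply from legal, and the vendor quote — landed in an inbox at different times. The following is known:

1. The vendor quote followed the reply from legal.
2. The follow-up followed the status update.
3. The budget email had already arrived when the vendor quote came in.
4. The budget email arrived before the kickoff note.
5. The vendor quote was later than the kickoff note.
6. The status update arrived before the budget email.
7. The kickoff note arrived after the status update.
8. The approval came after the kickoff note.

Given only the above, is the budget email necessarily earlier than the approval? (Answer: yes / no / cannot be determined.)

yes

Chain the constraints: the budget email → the kickoff note → the approval. Each link is directly stated, so the budget email comes before the approval.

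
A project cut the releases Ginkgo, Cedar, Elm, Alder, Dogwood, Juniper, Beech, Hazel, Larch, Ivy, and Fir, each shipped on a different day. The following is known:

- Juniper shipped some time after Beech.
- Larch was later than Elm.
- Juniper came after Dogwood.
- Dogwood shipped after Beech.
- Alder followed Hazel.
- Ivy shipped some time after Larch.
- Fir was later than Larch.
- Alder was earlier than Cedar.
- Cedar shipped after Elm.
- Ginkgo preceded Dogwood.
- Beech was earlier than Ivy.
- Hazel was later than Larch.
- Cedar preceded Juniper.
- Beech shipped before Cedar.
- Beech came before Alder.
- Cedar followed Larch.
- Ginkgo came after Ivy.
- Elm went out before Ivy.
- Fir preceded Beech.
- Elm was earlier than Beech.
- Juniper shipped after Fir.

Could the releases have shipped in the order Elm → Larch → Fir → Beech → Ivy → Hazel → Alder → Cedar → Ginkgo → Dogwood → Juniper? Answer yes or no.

Check each stated constraint against the proposed order — e.g. Beech is ahead of Juniper; Fir is ahead of Juniper. Every pair is in the required order; nothing is violated.

yes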